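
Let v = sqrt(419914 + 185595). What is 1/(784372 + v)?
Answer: 784372/615238828875 - sqrt(605509)/615238828875 ≈ 1.2736e-6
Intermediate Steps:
v = sqrt(605509) ≈ 778.14
1/(784372 + v) = 1/(784372 + sqrt(605509))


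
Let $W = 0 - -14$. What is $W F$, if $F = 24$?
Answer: $336$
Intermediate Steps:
$W = 14$ ($W = 0 + 14 = 14$)
$W F = 14 \cdot 24 = 336$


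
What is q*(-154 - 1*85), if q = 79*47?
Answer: -887407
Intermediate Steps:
q = 3713
q*(-154 - 1*85) = 3713*(-154 - 1*85) = 3713*(-154 - 85) = 3713*(-239) = -887407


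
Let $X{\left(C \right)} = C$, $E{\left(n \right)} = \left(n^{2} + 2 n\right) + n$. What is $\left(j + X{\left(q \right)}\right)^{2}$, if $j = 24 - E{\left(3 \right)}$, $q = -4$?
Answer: $4$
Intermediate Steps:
$E{\left(n \right)} = n^{2} + 3 n$
$j = 6$ ($j = 24 - 3 \left(3 + 3\right) = 24 - 3 \cdot 6 = 24 - 18 = 6$)
$\left(j + X{\left(q \right)}\right)^{2} = \left(6 - 4\right)^{2} = 2^{2} = 4$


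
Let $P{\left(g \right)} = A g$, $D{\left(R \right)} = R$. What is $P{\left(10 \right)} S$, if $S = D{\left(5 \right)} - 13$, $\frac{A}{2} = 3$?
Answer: $-480$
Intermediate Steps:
$A = 6$ ($A = 2 \cdot 3 = 6$)
$P{\left(g \right)} = 6 g$
$S = -8$ ($S = 5 - 13 = -8$)
$P{\left(10 \right)} S = 6 \cdot 10 \left(-8\right) = 60 \left(-8\right) = -480$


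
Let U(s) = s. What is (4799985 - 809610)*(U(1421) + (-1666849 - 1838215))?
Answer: -13980849436125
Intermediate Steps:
(4799985 - 809610)*(U(1421) + (-1666849 - 1838215)) = (4799985 - 809610)*(1421 + (-1666849 - 1838215)) = 3990375*(1421 - 3505064) = 3990375*(-3503643) = -13980849436125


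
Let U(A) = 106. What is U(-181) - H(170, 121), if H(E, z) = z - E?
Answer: 155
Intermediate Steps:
U(-181) - H(170, 121) = 106 - (121 - 1*170) = 106 - (121 - 170) = 106 - 1*(-49) = 106 + 49 = 155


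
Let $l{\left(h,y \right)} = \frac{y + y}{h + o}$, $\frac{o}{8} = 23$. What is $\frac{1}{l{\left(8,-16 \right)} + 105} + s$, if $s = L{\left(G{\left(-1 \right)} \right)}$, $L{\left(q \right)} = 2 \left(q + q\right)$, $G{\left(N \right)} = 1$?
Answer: $\frac{2522}{629} \approx 4.0095$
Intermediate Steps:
$o = 184$ ($o = 8 \cdot 23 = 184$)
$L{\left(q \right)} = 4 q$ ($L{\left(q \right)} = 2 \cdot 2 q = 4 q$)
$l{\left(h,y \right)} = \frac{2 y}{184 + h}$ ($l{\left(h,y \right)} = \frac{y + y}{h + 184} = \frac{2 y}{184 + h}$)
$s = 4$ ($s = 4 \cdot 1 = 4$)
$\frac{1}{l{\left(8,-16 \right)} + 105} + s = \frac{1}{2 \left(-16\right) \frac{1}{184 + 8} + 105} + 4 = \frac{1}{2 \left(-16\right) \frac{1}{192} + 105} + 4 = \frac{1}{- \frac{1}{6} + 105} + 4 = \frac{1}{\frac{629}{6}} + 4 = \frac{6}{629} + 4 = \frac{2522}{629}$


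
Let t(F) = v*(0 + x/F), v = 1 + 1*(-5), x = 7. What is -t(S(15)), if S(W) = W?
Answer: 28/15 ≈ 1.8667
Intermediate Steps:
v = -4 (v = 1 - 5 = -4)
t(F) = -28/F (t(F) = -4*(0 + 7/F) = -28/F)
-t(S(15)) = -(-28)/15 = -1*(-28/15) = 28/15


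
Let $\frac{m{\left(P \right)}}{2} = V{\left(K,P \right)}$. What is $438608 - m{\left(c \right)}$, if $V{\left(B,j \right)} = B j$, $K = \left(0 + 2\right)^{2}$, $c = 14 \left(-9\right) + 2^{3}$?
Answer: $439552$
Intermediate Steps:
$c = -118$ ($c = -126 + 8 = -118$)
$K = 4$ ($K = 2^{2} = 4$)
$m{\left(P \right)} = 8 P$ ($m{\left(P \right)} = 2 \cdot 4 P = 8 P$)
$438608 - m{\left(c \right)} = 438608 - 8 \left(-118\right) = 438608 - -944 = 438608 + 944 = 439552$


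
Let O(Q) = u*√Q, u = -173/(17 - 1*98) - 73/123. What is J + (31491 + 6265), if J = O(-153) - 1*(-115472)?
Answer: 153228 + 5122*I*√17/1107 ≈ 1.5323e+5 + 19.077*I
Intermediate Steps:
u = 5122/3321 (u = -173/(17 - 98) - 73*1/123 = -173/(-81) - 73/123 = -173*(-1/81) - 73/123 = 173/81 - 73/123 = 5122/3321 ≈ 1.5423)
O(Q) = 5122*√Q/3321
J = 115472 + 5122*I*√17/1107 (J = 5122*√(-153)/3321 - 1*(-115472) = 5122*(3*I*√17)/3321 + 115472 = 5122*I*√17/1107 + 115472 = 115472 + 5122*I*√17/1107 ≈ 1.1547e+5 + 19.077*I)
J + (31491 + 6265) = (115472 + 5122*I*√17/1107) + (31491 + 6265) = (115472 + 5122*I*√17/1107) + 37756 = 153228 + 5122*I*√17/1107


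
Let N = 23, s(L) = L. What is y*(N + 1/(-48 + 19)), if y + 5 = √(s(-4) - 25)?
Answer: -3330/29 + 666*I*√29/29 ≈ -114.83 + 123.67*I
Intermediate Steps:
y = -5 + I*√29 (y = -5 + √(-4 - 25) = -5 + √(-29) = -5 + I*√29 ≈ -5.0 + 5.3852*I)
y*(N + 1/(-48 + 19)) = (-5 + I*√29)*(23 + 1/(-48 + 19)) = (-5 + I*√29)*(23 + 1/(-29)) = (-5 + I*√29)*(23 - 1/29) = (-5 + I*√29)*(666/29) = -3330/29 + 666*I*√29/29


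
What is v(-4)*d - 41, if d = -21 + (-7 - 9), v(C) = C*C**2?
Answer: 2327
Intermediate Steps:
v(C) = C**3
d = -37 (d = -21 - 16 = -37)
v(-4)*d - 41 = (-4)**3*(-37) - 41 = -64*(-37) - 41 = 2368 - 41 = 2327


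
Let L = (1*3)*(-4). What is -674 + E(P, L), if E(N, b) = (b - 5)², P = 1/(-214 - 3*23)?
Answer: -385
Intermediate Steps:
L = -12 (L = 3*(-4) = -12)
P = -1/283 (P = 1/(-214 - 69) = 1/(-283) = -1/283 ≈ -0.0035336)
E(N, b) = (-5 + b)²
-674 + E(P, L) = -674 + (-5 - 12)² = -674 + (-17)² = -674 + 289 = -385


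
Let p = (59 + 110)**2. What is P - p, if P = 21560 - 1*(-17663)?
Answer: 10662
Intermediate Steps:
P = 39223 (P = 21560 + 17663 = 39223)
p = 28561 (p = 169**2 = 28561)
P - p = 39223 - 1*28561 = 39223 - 28561 = 10662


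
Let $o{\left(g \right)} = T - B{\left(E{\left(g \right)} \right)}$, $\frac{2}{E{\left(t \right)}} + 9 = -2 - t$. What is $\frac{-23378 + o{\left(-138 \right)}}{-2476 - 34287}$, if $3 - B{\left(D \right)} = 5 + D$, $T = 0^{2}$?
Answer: $\frac{2968750}{4668901} \approx 0.63586$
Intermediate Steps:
$E{\left(t \right)} = \frac{2}{-11 - t}$ ($E{\left(t \right)} = \frac{2}{-9 - \left(2 + t\right)} = \frac{2}{-11 - t}$)
$T = 0$
$B{\left(D \right)} = -2 - D$ ($B{\left(D \right)} = 3 - \left(5 + D\right) = -2 - D$)
$o{\left(g \right)} = 2 - \frac{2}{11 + g}$ ($o{\left(g \right)} = 0 - \left(-2 - - \frac{2}{11 + g}\right) = 0 - \left(-2 + \frac{2}{11 + g}\right) = 0 + \left(2 - \frac{2}{11 + g}\right) = 2 - \frac{2}{11 + g}$)
$\frac{-23378 + o{\left(-138 \right)}}{-2476 - 34287} = \frac{-23378 + \frac{2 \left(10 - 138\right)}{11 - 138}}{-2476 - 34287} = \frac{-23378 + 2 \frac{1}{-127} \left(-128\right)}{-36763} = \left(-23378 + 2 \left(- \frac{1}{127}\right) \left(-128\right)\right) \left(- \frac{1}{36763}\right) = \left(-23378 + \frac{256}{127}\right) \left(- \frac{1}{36763}\right) = \left(- \frac{2968750}{127}\right) \left(- \frac{1}{36763}\right) = \frac{2968750}{4668901}$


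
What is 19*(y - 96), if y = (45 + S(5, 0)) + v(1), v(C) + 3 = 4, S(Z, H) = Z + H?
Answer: -855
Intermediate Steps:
S(Z, H) = H + Z
v(C) = 1 (v(C) = -3 + 4 = 1)
y = 51 (y = (45 + (0 + 5)) + 1 = (45 + 5) + 1 = 50 + 1 = 51)
19*(y - 96) = 19*(51 - 96) = 19*(-45) = -855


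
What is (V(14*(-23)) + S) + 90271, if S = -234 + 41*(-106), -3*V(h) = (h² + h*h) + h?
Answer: 50027/3 ≈ 16676.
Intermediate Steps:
V(h) = -2*h²/3 - h/3 (V(h) = -((h² + h*h) + h)/3 = -((h² + h²) + h)/3 = -(2*h² + h)/3 = -(h + 2*h²)/3 = -2*h²/3 - h/3)
S = -4580 (S = -234 - 4346 = -4580)
(V(14*(-23)) + S) + 90271 = (-14*(-23)*(1 + 2*(14*(-23)))/3 - 4580) + 90271 = (-⅓*(-322)*(1 + 2*(-322)) - 4580) + 90271 = (-⅓*(-322)*(1 - 644) - 4580) + 90271 = (-⅓*(-322)*(-643) - 4580) + 90271 = (-207046/3 - 4580) + 90271 = -220786/3 + 90271 = 50027/3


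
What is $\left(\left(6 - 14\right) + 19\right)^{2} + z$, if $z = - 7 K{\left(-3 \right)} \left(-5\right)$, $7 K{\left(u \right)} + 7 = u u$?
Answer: $131$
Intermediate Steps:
$K{\left(u \right)} = -1 + \frac{u^{2}}{7}$ ($K{\left(u \right)} = -1 + \frac{u u}{7} = -1 + \frac{u^{2}}{7}$)
$z = 10$ ($z = - 7 \left(-1 + \frac{\left(-3\right)^{2}}{7}\right) \left(-5\right) = - 7 \left(-1 + \frac{1}{7} \cdot 9\right) \left(-5\right) = - 7 \left(-1 + \frac{9}{7}\right) \left(-5\right) = \left(-7\right) \frac{2}{7} \left(-5\right) = \left(-2\right) \left(-5\right) = 10$)
$\left(\left(6 - 14\right) + 19\right)^{2} + z = \left(\left(6 - 14\right) + 19\right)^{2} + 10 = \left(-8 + 19\right)^{2} + 10 = 11^{2} + 10 = 121 + 10 = 131$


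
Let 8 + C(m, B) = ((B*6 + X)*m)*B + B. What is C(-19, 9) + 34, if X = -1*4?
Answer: -8515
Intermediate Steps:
X = -4
C(m, B) = -8 + B + B*m*(-4 + 6*B) (C(m, B) = -8 + (((B*6 - 4)*m)*B + B) = -8 + (((6*B - 4)*m)*B + B) = -8 + (((-4 + 6*B)*m)*B + B) = -8 + ((m*(-4 + 6*B))*B + B) = -8 + (B*m*(-4 + 6*B) + B) = -8 + (B + B*m*(-4 + 6*B)) = -8 + B + B*m*(-4 + 6*B))
C(-19, 9) + 34 = (-8 + 9 - 4*9*(-19) + 6*(-19)*9²) + 34 = (-8 + 9 + 684 + 6*(-19)*81) + 34 = (-8 + 9 + 684 - 9234) + 34 = -8549 + 34 = -8515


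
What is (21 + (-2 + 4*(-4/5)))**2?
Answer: 6241/25 ≈ 249.64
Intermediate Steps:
(21 + (-2 + 4*(-4/5)))**2 = (21 + (-2 - 16/5))**2 = (21 - 26/5)**2 = (79/5)**2 = 6241/25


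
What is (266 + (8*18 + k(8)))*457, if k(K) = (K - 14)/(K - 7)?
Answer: 184628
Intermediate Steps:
k(K) = (-14 + K)/(-7 + K)
(266 + (8*18 + k(8)))*457 = (266 + (8*18 + (-14 + 8)/(-7 + 8)))*457 = (266 + (144 - 6/1))*457 = (266 + (144 + 1*(-6)))*457 = (266 + (144 - 6))*457 = (266 + 138)*457 = 404*457 = 184628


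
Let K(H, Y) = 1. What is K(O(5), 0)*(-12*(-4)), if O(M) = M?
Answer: 48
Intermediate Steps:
K(O(5), 0)*(-12*(-4)) = 1*(-12*(-4)) = 1*48 = 48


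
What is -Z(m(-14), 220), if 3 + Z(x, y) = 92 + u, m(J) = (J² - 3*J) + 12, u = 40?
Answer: -129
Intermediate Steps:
m(J) = 12 + J² - 3*J
Z(x, y) = 129 (Z(x, y) = -3 + (92 + 40) = -3 + 132 = 129)
-Z(m(-14), 220) = -1*129 = -129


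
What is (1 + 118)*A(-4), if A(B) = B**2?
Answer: 1904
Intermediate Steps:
(1 + 118)*A(-4) = (1 + 118)*(-4)**2 = 119*16 = 1904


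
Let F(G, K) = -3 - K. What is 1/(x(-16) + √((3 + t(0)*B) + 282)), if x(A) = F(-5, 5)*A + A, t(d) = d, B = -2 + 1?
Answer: 112/12259 - √285/12259 ≈ 0.0077590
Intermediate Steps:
B = -1
x(A) = -7*A (x(A) = (-3 - 1*5)*A + A = (-3 - 5)*A + A = -8*A + A = -7*A)
1/(x(-16) + √((3 + t(0)*B) + 282)) = 1/(-7*(-16) + √((3 + 0*(-1)) + 282)) = 1/(112 + √((3 + 0) + 282)) = 1/(112 + √(3 + 282)) = 1/(112 + √285)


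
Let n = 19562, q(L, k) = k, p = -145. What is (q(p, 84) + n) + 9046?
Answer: 28692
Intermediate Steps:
(q(p, 84) + n) + 9046 = (84 + 19562) + 9046 = 19646 + 9046 = 28692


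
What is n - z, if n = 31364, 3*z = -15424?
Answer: 109516/3 ≈ 36505.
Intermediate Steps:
z = -15424/3 (z = (1/3)*(-15424) = -15424/3 ≈ -5141.3)
n - z = 31364 - 1*(-15424/3) = 31364 + 15424/3 = 109516/3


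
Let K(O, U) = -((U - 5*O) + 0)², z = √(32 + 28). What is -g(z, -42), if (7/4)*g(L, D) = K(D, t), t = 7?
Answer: 26908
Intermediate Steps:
z = 2*√15 (z = √60 = 2*√15 ≈ 7.7460)
K(O, U) = -(U - 5*O)²
g(L, D) = -4*(-7 + 5*D)²/7 (g(L, D) = 4*(-(-1*7 + 5*D)²)/7 = 4*(-(-7 + 5*D)²)/7 = -4*(-7 + 5*D)²/7)
-g(z, -42) = -(-4)*(-7 + 5*(-42))²/7 = -(-4)*(-7 - 210)²/7 = -(-4)*(-217)²/7 = -(-4)*47089/7 = -1*(-26908) = 26908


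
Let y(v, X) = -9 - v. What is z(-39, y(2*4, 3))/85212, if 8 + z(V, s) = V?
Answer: -47/85212 ≈ -0.00055157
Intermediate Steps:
z(V, s) = -8 + V
z(-39, y(2*4, 3))/85212 = (-8 - 39)/85212 = -47*1/85212 = -47/85212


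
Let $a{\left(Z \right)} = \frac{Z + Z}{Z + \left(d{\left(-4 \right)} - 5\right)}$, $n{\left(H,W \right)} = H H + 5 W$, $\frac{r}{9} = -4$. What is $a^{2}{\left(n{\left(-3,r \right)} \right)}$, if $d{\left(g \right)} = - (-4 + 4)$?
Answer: $\frac{29241}{7744} \approx 3.776$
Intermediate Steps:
$d{\left(g \right)} = 0$ ($d{\left(g \right)} = \left(-1\right) 0 = 0$)
$r = -36$ ($r = 9 \left(-4\right) = -36$)
$n{\left(H,W \right)} = H^{2} + 5 W$
$a{\left(Z \right)} = \frac{2 Z}{-5 + Z}$ ($a{\left(Z \right)} = \frac{Z + Z}{Z + \left(0 - 5\right)} = \frac{2 Z}{Z - 5} = \frac{2 Z}{-5 + Z}$)
$a^{2}{\left(n{\left(-3,r \right)} \right)} = \left(\frac{2 \left(\left(-3\right)^{2} + 5 \left(-36\right)\right)}{-5 + \left(\left(-3\right)^{2} + 5 \left(-36\right)\right)}\right)^{2} = \left(\frac{2 \left(9 - 180\right)}{-5 + \left(9 - 180\right)}\right)^{2} = \left(2 \left(-171\right) \frac{1}{-5 - 171}\right)^{2} = \left(2 \left(-171\right) \frac{1}{-176}\right)^{2} = \left(2 \left(-171\right) \left(- \frac{1}{176}\right)\right)^{2} = \left(\frac{171}{88}\right)^{2} = \frac{29241}{7744}$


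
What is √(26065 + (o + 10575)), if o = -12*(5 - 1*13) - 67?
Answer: √36669 ≈ 191.49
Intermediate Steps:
o = 29 (o = -12*(5 - 13) - 67 = -12*(-8) - 67 = 96 - 67 = 29)
√(26065 + (o + 10575)) = √(26065 + (29 + 10575)) = √(26065 + 10604) = √36669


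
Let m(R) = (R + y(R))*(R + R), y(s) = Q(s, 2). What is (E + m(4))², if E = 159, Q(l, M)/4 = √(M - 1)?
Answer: 49729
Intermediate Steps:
Q(l, M) = 4*√(-1 + M) (Q(l, M) = 4*√(M - 1) = 4*√(-1 + M))
y(s) = 4 (y(s) = 4*√(-1 + 2) = 4*√1 = 4*1 = 4)
m(R) = 2*R*(4 + R) (m(R) = (R + 4)*(R + R) = (4 + R)*(2*R) = 2*R*(4 + R))
(E + m(4))² = (159 + 2*4*(4 + 4))² = (159 + 2*4*8)² = (159 + 64)² = 223² = 49729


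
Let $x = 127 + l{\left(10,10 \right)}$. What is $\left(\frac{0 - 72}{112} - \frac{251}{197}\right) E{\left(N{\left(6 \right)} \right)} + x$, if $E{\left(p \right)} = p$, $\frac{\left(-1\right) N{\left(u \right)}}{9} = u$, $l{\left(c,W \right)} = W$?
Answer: $\frac{331672}{1379} \approx 240.52$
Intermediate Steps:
$N{\left(u \right)} = - 9 u$
$x = 137$ ($x = 127 + 10 = 137$)
$\left(\frac{0 - 72}{112} - \frac{251}{197}\right) E{\left(N{\left(6 \right)} \right)} + x = \left(\frac{0 - 72}{112} - \frac{251}{197}\right) \left(\left(-9\right) 6\right) + 137 = \left(\left(0 - 72\right) \frac{1}{112} - \frac{251}{197}\right) \left(-54\right) + 137 = \left(\left(-72\right) \frac{1}{112} - \frac{251}{197}\right) \left(-54\right) + 137 = \left(- \frac{9}{14} - \frac{251}{197}\right) \left(-54\right) + 137 = \left(- \frac{5287}{2758}\right) \left(-54\right) + 137 = \frac{142749}{1379} + 137 = \frac{331672}{1379}$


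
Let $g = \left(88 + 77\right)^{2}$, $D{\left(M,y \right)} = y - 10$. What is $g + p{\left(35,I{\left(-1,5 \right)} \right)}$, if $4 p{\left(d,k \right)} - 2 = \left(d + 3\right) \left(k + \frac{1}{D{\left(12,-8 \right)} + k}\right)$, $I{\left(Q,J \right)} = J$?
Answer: $\frac{709079}{26} \approx 27272.0$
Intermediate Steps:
$D{\left(M,y \right)} = -10 + y$
$g = 27225$ ($g = 165^{2} = 27225$)
$p{\left(d,k \right)} = \frac{1}{2} + \frac{\left(3 + d\right) \left(k + \frac{1}{-18 + k}\right)}{4}$ ($p{\left(d,k \right)} = \frac{1}{2} + \frac{\left(d + 3\right) \left(k + \frac{1}{\left(-10 - 8\right) + k}\right)}{4} = \frac{1}{2} + \frac{\left(3 + d\right) \left(k + \frac{1}{-18 + k}\right)}{4}$)
$g + p{\left(35,I{\left(-1,5 \right)} \right)} = 27225 + \frac{-33 + 35 - 260 + 3 \cdot 5^{2} + 35 \cdot 5^{2} - 630 \cdot 5}{4 \left(-18 + 5\right)} = 27225 + \frac{-33 + 35 - 260 + 3 \cdot 25 + 35 \cdot 25 - 3150}{4 \left(-13\right)} = 27225 + \frac{1}{4} \left(- \frac{1}{13}\right) \left(-33 + 35 - 260 + 75 + 875 - 3150\right) = 27225 + \frac{1}{4} \left(- \frac{1}{13}\right) \left(-2458\right) = 27225 + \frac{1229}{26} = \frac{709079}{26}$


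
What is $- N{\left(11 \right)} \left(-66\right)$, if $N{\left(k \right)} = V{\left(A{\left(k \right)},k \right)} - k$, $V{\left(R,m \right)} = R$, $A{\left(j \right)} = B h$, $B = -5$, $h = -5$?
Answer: $924$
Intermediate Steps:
$A{\left(j \right)} = 25$ ($A{\left(j \right)} = \left(-5\right) \left(-5\right) = 25$)
$N{\left(k \right)} = 25 - k$
$- N{\left(11 \right)} \left(-66\right) = - (25 - 11) \left(-66\right) = \left(-1\right) 14 \left(-66\right) = \left(-14\right) \left(-66\right) = 924$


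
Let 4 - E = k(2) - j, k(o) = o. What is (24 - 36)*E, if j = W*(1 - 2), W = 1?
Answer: -12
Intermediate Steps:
j = -1 (j = 1*(1 - 2) = 1*(-1) = -1)
E = 1 (E = 4 - (2 - 1*(-1)) = 4 - (2 + 1) = 4 - 1*3 = 4 - 3 = 1)
(24 - 36)*E = (24 - 36)*1 = -12*1 = -12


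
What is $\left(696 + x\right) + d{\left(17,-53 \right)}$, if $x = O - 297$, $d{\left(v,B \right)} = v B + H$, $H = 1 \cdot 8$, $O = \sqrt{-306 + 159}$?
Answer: $-494 + 7 i \sqrt{3} \approx -494.0 + 12.124 i$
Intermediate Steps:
$O = 7 i \sqrt{3}$ ($O = \sqrt{-147} = 7 i \sqrt{3} \approx 12.124 i$)
$H = 8$
$d{\left(v,B \right)} = 8 + B v$ ($d{\left(v,B \right)} = v B + 8 = B v + 8 = 8 + B v$)
$x = -297 + 7 i \sqrt{3}$ ($x = 7 i \sqrt{3} - 297 = -297 + 7 i \sqrt{3} \approx -297.0 + 12.124 i$)
$\left(696 + x\right) + d{\left(17,-53 \right)} = \left(696 - \left(297 - 7 i \sqrt{3}\right)\right) + \left(8 - 901\right) = \left(399 + 7 i \sqrt{3}\right) + \left(8 - 901\right) = \left(399 + 7 i \sqrt{3}\right) - 893 = -494 + 7 i \sqrt{3}$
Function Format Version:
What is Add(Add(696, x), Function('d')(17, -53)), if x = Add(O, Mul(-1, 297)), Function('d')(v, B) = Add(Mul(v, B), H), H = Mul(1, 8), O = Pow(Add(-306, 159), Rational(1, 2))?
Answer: Add(-494, Mul(7, I, Pow(3, Rational(1, 2)))) ≈ Add(-494.00, Mul(12.124, I))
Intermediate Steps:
O = Mul(7, I, Pow(3, Rational(1, 2))) (O = Pow(-147, Rational(1, 2)) = Mul(7, I, Pow(3, Rational(1, 2))) ≈ Mul(12.124, I))
H = 8
Function('d')(v, B) = Add(8, Mul(B, v)) (Function('d')(v, B) = Add(Mul(v, B), 8) = Add(Mul(B, v), 8) = Add(8, Mul(B, v)))
x = Add(-297, Mul(7, I, Pow(3, Rational(1, 2)))) (x = Add(Mul(7, I, Pow(3, Rational(1, 2))), Mul(-1, 297)) = Add(Mul(7, I, Pow(3, Rational(1, 2))), -297) = Add(-297, Mul(7, I, Pow(3, Rational(1, 2)))) ≈ Add(-297.00, Mul(12.124, I)))
Add(Add(696, x), Function('d')(17, -53)) = Add(Add(696, Add(-297, Mul(7, I, Pow(3, Rational(1, 2))))), Add(8, Mul(-53, 17))) = Add(Add(399, Mul(7, I, Pow(3, Rational(1, 2)))), Add(8, -901)) = Add(Add(399, Mul(7, I, Pow(3, Rational(1, 2)))), -893) = Add(-494, Mul(7, I, Pow(3, Rational(1, 2))))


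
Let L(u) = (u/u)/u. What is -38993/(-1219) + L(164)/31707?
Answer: 202761573583/6338736612 ≈ 31.988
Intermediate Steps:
L(u) = 1/u
-38993/(-1219) + L(164)/31707 = -38993/(-1219) + 1/(164*31707) = -38993*(-1/1219) + (1/164)*(1/31707) = 38993/1219 + 1/5199948 = 202761573583/6338736612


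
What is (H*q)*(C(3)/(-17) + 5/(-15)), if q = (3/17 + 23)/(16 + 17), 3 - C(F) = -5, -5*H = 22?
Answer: 32308/13005 ≈ 2.4843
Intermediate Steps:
H = -22/5 (H = -⅕*22 = -22/5 ≈ -4.4000)
C(F) = 8 (C(F) = 3 - 1*(-5) = 3 + 5 = 8)
q = 394/561 (q = (3*(1/17) + 23)/33 = (3/17 + 23)*(1/33) = (394/17)*(1/33) = 394/561 ≈ 0.70232)
(H*q)*(C(3)/(-17) + 5/(-15)) = (-22/5*394/561)*(8/(-17) + 5/(-15)) = -788*(8*(-1/17) + 5*(-1/15))/255 = -788*(-8/17 - ⅓)/255 = -788/255*(-41/51) = 32308/13005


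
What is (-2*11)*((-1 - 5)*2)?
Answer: 264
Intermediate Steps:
(-2*11)*((-1 - 5)*2) = -(-132)*2 = -22*(-12) = 264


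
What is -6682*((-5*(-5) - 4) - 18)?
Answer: -20046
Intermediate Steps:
-6682*((-5*(-5) - 4) - 18) = -6682*((25 - 4) - 18) = -6682*(21 - 18) = -6682*3 = -20046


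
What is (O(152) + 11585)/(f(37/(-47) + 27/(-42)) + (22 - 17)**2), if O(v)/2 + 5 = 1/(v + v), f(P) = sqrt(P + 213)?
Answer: 4823691075/6891604 - 586467*sqrt(91602154)/13783208 ≈ 292.70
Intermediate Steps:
f(P) = sqrt(213 + P)
O(v) = -10 + 1/v (O(v) = -10 + 2/(v + v) = -10 + 2/((2*v)) = -10 + 2*(1/(2*v)) = -10 + 1/v)
(O(152) + 11585)/(f(37/(-47) + 27/(-42)) + (22 - 17)**2) = ((-10 + 1/152) + 11585)/(sqrt(213 + (37/(-47) + 27/(-42))) + (22 - 17)**2) = ((-10 + 1/152) + 11585)/(sqrt(213 + (37*(-1/47) + 27*(-1/42))) + 5**2) = (-1519/152 + 11585)/(sqrt(213 + (-37/47 - 9/14)) + 25) = 1759401/(152*(sqrt(213 - 941/658) + 25)) = 1759401/(152*(sqrt(139213/658) + 25)) = 1759401/(152*(sqrt(91602154)/658 + 25)) = 1759401/(152*(25 + sqrt(91602154)/658))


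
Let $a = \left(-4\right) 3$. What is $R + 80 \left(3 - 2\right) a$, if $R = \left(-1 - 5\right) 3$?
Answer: $-978$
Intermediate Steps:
$a = -12$
$R = -18$ ($R = \left(-6\right) 3 = -18$)
$R + 80 \left(3 - 2\right) a = -18 + 80 \left(3 - 2\right) \left(-12\right) = -18 + 80 \cdot 1 \left(-12\right) = -18 + 80 \left(-12\right) = -18 - 960 = -978$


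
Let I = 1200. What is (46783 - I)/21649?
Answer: 45583/21649 ≈ 2.1055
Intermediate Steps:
(46783 - I)/21649 = (46783 - 1*1200)/21649 = (46783 - 1200)*(1/21649) = 45583*(1/21649) = 45583/21649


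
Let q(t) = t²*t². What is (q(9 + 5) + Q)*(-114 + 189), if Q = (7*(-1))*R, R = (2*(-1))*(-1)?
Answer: 2880150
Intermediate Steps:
R = 2 (R = -2*(-1) = 2)
Q = -14 (Q = (7*(-1))*2 = -7*2 = -14)
q(t) = t⁴
(q(9 + 5) + Q)*(-114 + 189) = ((9 + 5)⁴ - 14)*(-114 + 189) = (14⁴ - 14)*75 = (38416 - 14)*75 = 38402*75 = 2880150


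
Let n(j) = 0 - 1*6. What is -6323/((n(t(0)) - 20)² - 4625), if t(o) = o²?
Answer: 6323/3949 ≈ 1.6012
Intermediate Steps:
n(j) = -6 (n(j) = 0 - 6 = -6)
-6323/((n(t(0)) - 20)² - 4625) = -6323/((-6 - 20)² - 4625) = -6323/((-26)² - 4625) = -6323/(676 - 4625) = -6323/(-3949) = -6323*(-1/3949) = 6323/3949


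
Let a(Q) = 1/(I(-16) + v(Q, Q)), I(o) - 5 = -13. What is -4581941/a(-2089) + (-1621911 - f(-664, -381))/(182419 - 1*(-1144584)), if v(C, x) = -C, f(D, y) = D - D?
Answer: -12652999112946574/1327003 ≈ -9.5350e+9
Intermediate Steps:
I(o) = -8 (I(o) = 5 - 13 = -8)
f(D, y) = 0
a(Q) = 1/(-8 - Q)
-4581941/a(-2089) + (-1621911 - f(-664, -381))/(182419 - 1*(-1144584)) = -4581941/((-1/(8 - 2089))) + (-1621911 - 1*0)/(182419 - 1*(-1144584)) = -4581941/((-1/(-2081))) + (-1621911 + 0)/(182419 + 1144584) = -4581941/((-1*(-1/2081))) - 1621911/1327003 = -4581941/1/2081 - 1621911*1/1327003 = -4581941*2081 - 1621911/1327003 = -9535019221 - 1621911/1327003 = -12652999112946574/1327003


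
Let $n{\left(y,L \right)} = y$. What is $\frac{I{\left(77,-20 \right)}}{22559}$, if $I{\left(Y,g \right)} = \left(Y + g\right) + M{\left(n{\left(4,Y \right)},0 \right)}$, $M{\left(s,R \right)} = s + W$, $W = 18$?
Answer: $\frac{79}{22559} \approx 0.0035019$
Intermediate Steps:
$M{\left(s,R \right)} = 18 + s$ ($M{\left(s,R \right)} = s + 18 = 18 + s$)
$I{\left(Y,g \right)} = 22 + Y + g$ ($I{\left(Y,g \right)} = \left(Y + g\right) + \left(18 + 4\right) = \left(Y + g\right) + 22 = 22 + Y + g$)
$\frac{I{\left(77,-20 \right)}}{22559} = \frac{22 + 77 - 20}{22559} = 79 \cdot \frac{1}{22559} = \frac{79}{22559}$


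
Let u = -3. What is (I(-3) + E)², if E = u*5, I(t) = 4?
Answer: 121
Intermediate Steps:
E = -15 (E = -3*5 = -15)
(I(-3) + E)² = (4 - 15)² = (-11)² = 121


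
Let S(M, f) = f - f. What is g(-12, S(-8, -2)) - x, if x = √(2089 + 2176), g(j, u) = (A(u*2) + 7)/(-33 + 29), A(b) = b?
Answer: -7/4 - √4265 ≈ -67.057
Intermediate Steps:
S(M, f) = 0
g(j, u) = -7/4 - u/2 (g(j, u) = (u*2 + 7)/(-33 + 29) = (2*u + 7)/(-4) = (7 + 2*u)*(-¼) = -7/4 - u/2)
x = √4265 ≈ 65.307
g(-12, S(-8, -2)) - x = (-7/4 - ½*0) - √4265 = (-7/4 + 0) - √4265 = -7/4 - √4265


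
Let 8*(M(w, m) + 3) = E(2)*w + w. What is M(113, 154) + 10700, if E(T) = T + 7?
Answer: 43353/4 ≈ 10838.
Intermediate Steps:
E(T) = 7 + T
M(w, m) = -3 + 5*w/4 (M(w, m) = -3 + ((7 + 2)*w + w)/8 = -3 + (9*w + w)/8 = -3 + (10*w)/8 = -3 + 5*w/4)
M(113, 154) + 10700 = (-3 + (5/4)*113) + 10700 = (-3 + 565/4) + 10700 = 553/4 + 10700 = 43353/4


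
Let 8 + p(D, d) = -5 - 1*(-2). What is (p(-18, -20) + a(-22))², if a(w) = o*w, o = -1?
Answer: 121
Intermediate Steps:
p(D, d) = -11 (p(D, d) = -8 + (-5 - 1*(-2)) = -8 + (-5 + 2) = -8 - 3 = -11)
a(w) = -w
(p(-18, -20) + a(-22))² = (-11 - 1*(-22))² = (-11 + 22)² = 11² = 121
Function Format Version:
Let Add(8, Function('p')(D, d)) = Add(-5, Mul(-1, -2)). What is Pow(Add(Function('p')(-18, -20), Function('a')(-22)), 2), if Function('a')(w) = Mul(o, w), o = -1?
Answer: 121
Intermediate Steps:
Function('p')(D, d) = -11 (Function('p')(D, d) = Add(-8, Add(-5, Mul(-1, -2))) = Add(-8, Add(-5, 2)) = Add(-8, -3) = -11)
Function('a')(w) = Mul(-1, w)
Pow(Add(Function('p')(-18, -20), Function('a')(-22)), 2) = Pow(Add(-11, Mul(-1, -22)), 2) = Pow(Add(-11, 22), 2) = Pow(11, 2) = 121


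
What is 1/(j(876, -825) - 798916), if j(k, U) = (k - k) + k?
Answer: -1/798040 ≈ -1.2531e-6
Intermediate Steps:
j(k, U) = k (j(k, U) = 0 + k = k)
1/(j(876, -825) - 798916) = 1/(876 - 798916) = 1/(-798040) = -1/798040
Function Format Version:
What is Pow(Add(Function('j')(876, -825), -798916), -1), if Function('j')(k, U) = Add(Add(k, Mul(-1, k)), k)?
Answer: Rational(-1, 798040) ≈ -1.2531e-6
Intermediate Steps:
Function('j')(k, U) = k (Function('j')(k, U) = Add(0, k) = k)
Pow(Add(Function('j')(876, -825), -798916), -1) = Pow(Add(876, -798916), -1) = Pow(-798040, -1) = Rational(-1, 798040)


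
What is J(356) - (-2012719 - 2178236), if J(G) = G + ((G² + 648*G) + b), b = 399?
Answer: 4549134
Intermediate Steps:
J(G) = 399 + G² + 649*G (J(G) = G + ((G² + 648*G) + 399) = G + (399 + G² + 648*G) = 399 + G² + 649*G)
J(356) - (-2012719 - 2178236) = (399 + 356² + 649*356) - (-2012719 - 2178236) = (399 + 126736 + 231044) - 1*(-4190955) = 358179 + 4190955 = 4549134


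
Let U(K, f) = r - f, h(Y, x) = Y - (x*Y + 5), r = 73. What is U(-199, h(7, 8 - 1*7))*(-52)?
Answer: -4056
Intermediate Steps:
h(Y, x) = -5 + Y - Y*x (h(Y, x) = Y - (Y*x + 5) = Y - (5 + Y*x) = Y + (-5 - Y*x) = -5 + Y - Y*x)
U(K, f) = 73 - f
U(-199, h(7, 8 - 1*7))*(-52) = (73 - (-5 + 7 - 1*7*(8 - 1*7)))*(-52) = (73 - (-5 + 7 - 1*7*(8 - 7)))*(-52) = (73 - (-5 + 7 - 1*7*1))*(-52) = (73 - (-5 + 7 - 7))*(-52) = (73 - 1*(-5))*(-52) = (73 + 5)*(-52) = 78*(-52) = -4056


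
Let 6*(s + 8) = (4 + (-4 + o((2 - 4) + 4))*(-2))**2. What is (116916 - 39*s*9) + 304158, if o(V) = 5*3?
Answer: 404928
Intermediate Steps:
o(V) = 15
s = 46 (s = -8 + (4 + (-4 + 15)*(-2))**2/6 = -8 + (4 + 11*(-2))**2/6 = -8 + (4 - 22)**2/6 = -8 + (1/6)*(-18)**2 = -8 + (1/6)*324 = -8 + 54 = 46)
(116916 - 39*s*9) + 304158 = (116916 - 39*46*9) + 304158 = (116916 - 1794*9) + 304158 = (116916 - 16146) + 304158 = 100770 + 304158 = 404928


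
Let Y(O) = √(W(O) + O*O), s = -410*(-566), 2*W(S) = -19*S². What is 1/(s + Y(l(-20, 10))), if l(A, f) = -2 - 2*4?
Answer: 23206/5385184445 - I*√34/10770368890 ≈ 4.3092e-6 - 5.4139e-10*I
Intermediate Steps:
W(S) = -19*S²/2 (W(S) = (-19*S²)/2 = -19*S²/2)
l(A, f) = -10 (l(A, f) = -2 - 8 = -10)
s = 232060
Y(O) = √34*√(-O²)/2 (Y(O) = √(-19*O²/2 + O*O) = √(-19*O²/2 + O²) = √(-17*O²/2) = √34*√(-O²)/2)
1/(s + Y(l(-20, 10))) = 1/(232060 + √34*√(-1*(-10)²)/2) = 1/(232060 + √34*√(-1*100)/2) = 1/(232060 + √34*√(-100)/2) = 1/(232060 + √34*(10*I)/2) = 1/(232060 + 5*I*√34)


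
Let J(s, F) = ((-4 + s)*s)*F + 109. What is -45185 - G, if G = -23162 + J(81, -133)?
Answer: 807389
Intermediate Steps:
J(s, F) = 109 + F*s*(-4 + s) (J(s, F) = (s*(-4 + s))*F + 109 = F*s*(-4 + s) + 109 = 109 + F*s*(-4 + s))
G = -852574 (G = -23162 + (109 - 133*81² - 4*(-133)*81) = -23162 + (109 - 133*6561 + 43092) = -23162 + (109 - 872613 + 43092) = -23162 - 829412 = -852574)
-45185 - G = -45185 - 1*(-852574) = -45185 + 852574 = 807389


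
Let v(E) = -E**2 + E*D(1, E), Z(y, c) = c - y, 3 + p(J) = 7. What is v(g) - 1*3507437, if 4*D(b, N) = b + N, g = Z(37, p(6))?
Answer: -3508262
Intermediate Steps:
p(J) = 4 (p(J) = -3 + 7 = 4)
g = -33 (g = 4 - 1*37 = 4 - 37 = -33)
D(b, N) = N/4 + b/4 (D(b, N) = (b + N)/4 = (N + b)/4 = N/4 + b/4)
v(E) = -E**2 + E*(1/4 + E/4) (v(E) = -E**2 + E*(E/4 + (1/4)*1) = -E**2 + E*(E/4 + 1/4) = -E**2 + E*(1/4 + E/4))
v(g) - 1*3507437 = (1/4)*(-33)*(1 - 3*(-33)) - 1*3507437 = (1/4)*(-33)*(1 + 99) - 3507437 = (1/4)*(-33)*100 - 3507437 = -825 - 3507437 = -3508262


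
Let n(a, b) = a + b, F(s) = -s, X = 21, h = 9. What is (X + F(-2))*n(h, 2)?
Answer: 253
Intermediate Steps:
(X + F(-2))*n(h, 2) = (21 - 1*(-2))*(9 + 2) = (21 + 2)*11 = 23*11 = 253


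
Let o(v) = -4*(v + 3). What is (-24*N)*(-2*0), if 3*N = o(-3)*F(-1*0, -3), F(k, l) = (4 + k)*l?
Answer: 0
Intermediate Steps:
F(k, l) = l*(4 + k)
o(v) = -12 - 4*v (o(v) = -4*(3 + v) = -12 - 4*v)
N = 0 (N = ((-12 - 4*(-3))*(-3*(4 - 1*0)))/3 = ((-12 + 12)*(-3*(4 + 0)))/3 = (0*(-3*4))/3 = (0*(-12))/3 = (⅓)*0 = 0)
(-24*N)*(-2*0) = (-24*0)*(-2*0) = 0*0 = 0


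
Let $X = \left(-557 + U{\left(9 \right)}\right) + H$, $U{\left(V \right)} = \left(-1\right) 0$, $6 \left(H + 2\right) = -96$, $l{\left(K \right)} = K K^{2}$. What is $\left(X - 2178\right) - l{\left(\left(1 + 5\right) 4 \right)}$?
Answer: $-16577$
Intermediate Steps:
$l{\left(K \right)} = K^{3}$
$H = -18$ ($H = -2 + \frac{1}{6} \left(-96\right) = -2 - 16 = -18$)
$U{\left(V \right)} = 0$
$X = -575$ ($X = \left(-557 + 0\right) - 18 = -557 - 18 = -575$)
$\left(X - 2178\right) - l{\left(\left(1 + 5\right) 4 \right)} = \left(-575 - 2178\right) - \left(\left(1 + 5\right) 4\right)^{3} = -2753 - \left(6 \cdot 4\right)^{3} = -2753 - 24^{3} = -2753 - 13824 = -16577$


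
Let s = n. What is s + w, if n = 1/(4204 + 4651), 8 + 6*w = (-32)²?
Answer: 4498343/26565 ≈ 169.33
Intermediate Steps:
w = 508/3 (w = -4/3 + (⅙)*(-32)² = -4/3 + (⅙)*1024 = -4/3 + 512/3 = 508/3 ≈ 169.33)
n = 1/8855 ≈ 0.00011293
s = 1/8855 ≈ 0.00011293
s + w = 1/8855 + 508/3 = 4498343/26565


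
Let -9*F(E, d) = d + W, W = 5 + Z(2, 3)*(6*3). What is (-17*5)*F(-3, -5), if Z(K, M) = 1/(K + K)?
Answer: 85/2 ≈ 42.500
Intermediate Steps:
Z(K, M) = 1/(2*K)
W = 19/2 (W = 5 + ((½)/2)*(6*3) = 5 + ((½)*(½))*18 = 5 + (¼)*18 = 5 + 9/2 = 19/2 ≈ 9.5000)
F(E, d) = -19/18 - d/9 (F(E, d) = -(d + 19/2)/9 = -(19/2 + d)/9 = -19/18 - d/9)
(-17*5)*F(-3, -5) = (-17*5)*(-19/18 - ⅑*(-5)) = -85*(-19/18 + 5/9) = -85*(-½) = 85/2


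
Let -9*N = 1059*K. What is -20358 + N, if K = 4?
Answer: -62486/3 ≈ -20829.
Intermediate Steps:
N = -1412/3 (N = -353*4/3 = -⅑*4236 = -1412/3 ≈ -470.67)
-20358 + N = -20358 - 1412/3 = -62486/3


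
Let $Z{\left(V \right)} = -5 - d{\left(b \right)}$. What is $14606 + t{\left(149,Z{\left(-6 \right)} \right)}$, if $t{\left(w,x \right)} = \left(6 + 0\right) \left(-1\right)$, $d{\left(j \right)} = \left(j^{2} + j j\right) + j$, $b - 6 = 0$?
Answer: $14600$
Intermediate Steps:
$b = 6$ ($b = 6 + 0 = 6$)
$d{\left(j \right)} = j + 2 j^{2}$ ($d{\left(j \right)} = \left(j^{2} + j^{2}\right) + j = 2 j^{2} + j = j + 2 j^{2}$)
$Z{\left(V \right)} = -83$ ($Z{\left(V \right)} = -5 - 6 \left(1 + 2 \cdot 6\right) = -5 - 6 \left(1 + 12\right) = -5 - 6 \cdot 13 = -5 - 78 = -83$)
$t{\left(w,x \right)} = -6$ ($t{\left(w,x \right)} = 6 \left(-1\right) = -6$)
$14606 + t{\left(149,Z{\left(-6 \right)} \right)} = 14606 - 6 = 14600$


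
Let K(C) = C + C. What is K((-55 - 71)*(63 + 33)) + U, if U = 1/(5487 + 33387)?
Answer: -940439807/38874 ≈ -24192.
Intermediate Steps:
K(C) = 2*C
U = 1/38874 ≈ 2.5724e-5
K((-55 - 71)*(63 + 33)) + U = 2*((-55 - 71)*(63 + 33)) + 1/38874 = 2*(-126*96) + 1/38874 = 2*(-12096) + 1/38874 = -24192 + 1/38874 = -940439807/38874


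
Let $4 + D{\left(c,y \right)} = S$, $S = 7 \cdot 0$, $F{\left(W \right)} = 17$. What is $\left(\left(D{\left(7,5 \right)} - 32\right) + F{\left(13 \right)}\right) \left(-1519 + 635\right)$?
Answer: $16796$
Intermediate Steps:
$S = 0$
$D{\left(c,y \right)} = -4$ ($D{\left(c,y \right)} = -4 + 0 = -4$)
$\left(\left(D{\left(7,5 \right)} - 32\right) + F{\left(13 \right)}\right) \left(-1519 + 635\right) = \left(\left(-4 - 32\right) + 17\right) \left(-1519 + 635\right) = \left(-36 + 17\right) \left(-884\right) = \left(-19\right) \left(-884\right) = 16796$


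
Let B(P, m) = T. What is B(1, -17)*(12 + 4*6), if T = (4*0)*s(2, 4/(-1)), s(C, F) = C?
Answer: 0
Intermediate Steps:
T = 0 (T = (4*0)*2 = 0*2 = 0)
B(P, m) = 0
B(1, -17)*(12 + 4*6) = 0*(12 + 4*6) = 0*(12 + 24) = 0*36 = 0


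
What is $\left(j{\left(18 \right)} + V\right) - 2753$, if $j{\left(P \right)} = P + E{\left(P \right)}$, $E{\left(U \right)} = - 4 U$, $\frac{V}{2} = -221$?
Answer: $-3249$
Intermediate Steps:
$V = -442$ ($V = 2 \left(-221\right) = -442$)
$j{\left(P \right)} = - 3 P$ ($j{\left(P \right)} = P - 4 P = - 3 P$)
$\left(j{\left(18 \right)} + V\right) - 2753 = \left(\left(-3\right) 18 - 442\right) - 2753 = \left(-54 - 442\right) - 2753 = -496 - 2753 = -3249$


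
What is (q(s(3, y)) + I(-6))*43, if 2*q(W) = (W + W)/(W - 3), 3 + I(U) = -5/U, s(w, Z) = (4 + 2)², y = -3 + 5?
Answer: -3053/66 ≈ -46.258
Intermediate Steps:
y = 2
s(w, Z) = 36 (s(w, Z) = 6² = 36)
I(U) = -3 - 5/U
q(W) = W/(-3 + W) (q(W) = ((W + W)/(W - 3))/2 = ((2*W)/(-3 + W))/2 = (2*W/(-3 + W))/2 = W/(-3 + W))
(q(s(3, y)) + I(-6))*43 = (36/(-3 + 36) + (-3 - 5/(-6)))*43 = (36/33 + (-3 - 5*(-⅙)))*43 = (36*(1/33) + (-3 + ⅚))*43 = (12/11 - 13/6)*43 = -71/66*43 = -3053/66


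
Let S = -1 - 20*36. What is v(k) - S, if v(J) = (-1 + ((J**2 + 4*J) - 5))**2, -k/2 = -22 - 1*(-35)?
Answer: 321077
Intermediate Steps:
k = -26 (k = -2*(-22 - 1*(-35)) = -2*(-22 + 35) = -2*13 = -26)
v(J) = (-6 + J**2 + 4*J)**2 (v(J) = (-1 + (-5 + J**2 + 4*J))**2 = (-6 + J**2 + 4*J)**2)
S = -721 (S = -1 - 720 = -721)
v(k) - S = (-6 + (-26)**2 + 4*(-26))**2 - 1*(-721) = (-6 + 676 - 104)**2 + 721 = 566**2 + 721 = 320356 + 721 = 321077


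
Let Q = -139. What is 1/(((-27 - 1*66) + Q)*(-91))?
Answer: 1/21112 ≈ 4.7366e-5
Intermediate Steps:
1/(((-27 - 1*66) + Q)*(-91)) = 1/(((-27 - 1*66) - 139)*(-91)) = 1/(((-27 - 66) - 139)*(-91)) = 1/((-93 - 139)*(-91)) = 1/(-232*(-91)) = 1/21112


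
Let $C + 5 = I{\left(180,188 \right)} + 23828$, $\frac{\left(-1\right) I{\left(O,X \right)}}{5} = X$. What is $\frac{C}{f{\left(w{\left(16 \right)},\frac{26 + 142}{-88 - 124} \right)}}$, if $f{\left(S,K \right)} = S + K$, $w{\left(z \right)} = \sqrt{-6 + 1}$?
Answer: $- \frac{50937558}{15809} - \frac{64278347 i \sqrt{5}}{15809} \approx -3222.1 - 9091.7 i$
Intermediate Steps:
$I{\left(O,X \right)} = - 5 X$
$w{\left(z \right)} = i \sqrt{5}$ ($w{\left(z \right)} = \sqrt{-5} = i \sqrt{5}$)
$C = 22883$ ($C = -5 + \left(\left(-5\right) 188 + 23828\right) = -5 + \left(-940 + 23828\right) = -5 + 22888 = 22883$)
$f{\left(S,K \right)} = K + S$
$\frac{C}{f{\left(w{\left(16 \right)},\frac{26 + 142}{-88 - 124} \right)}} = \frac{22883}{\frac{26 + 142}{-88 - 124} + i \sqrt{5}} = \frac{22883}{\frac{168}{-212} + i \sqrt{5}} = \frac{22883}{168 \left(- \frac{1}{212}\right) + i \sqrt{5}} = \frac{22883}{- \frac{42}{53} + i \sqrt{5}}$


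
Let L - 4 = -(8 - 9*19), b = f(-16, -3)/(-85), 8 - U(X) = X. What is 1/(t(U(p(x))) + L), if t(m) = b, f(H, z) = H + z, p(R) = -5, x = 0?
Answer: 85/14214 ≈ 0.0059800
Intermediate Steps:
U(X) = 8 - X
b = 19/85 (b = (-16 - 3)/(-85) = -19*(-1/85) = 19/85 ≈ 0.22353)
t(m) = 19/85
L = 167 (L = 4 - (8 - 9*19) = 4 - (8 - 171) = 4 - 1*(-163) = 4 + 163 = 167)
1/(t(U(p(x))) + L) = 1/(19/85 + 167) = 1/(14214/85) = 85/14214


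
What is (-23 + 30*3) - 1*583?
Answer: -516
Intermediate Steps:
(-23 + 30*3) - 1*583 = (-23 + 90) - 583 = 67 - 583 = -516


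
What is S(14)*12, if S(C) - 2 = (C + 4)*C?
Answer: 3048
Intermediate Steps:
S(C) = 2 + C*(4 + C) (S(C) = 2 + (C + 4)*C = 2 + (4 + C)*C = 2 + C*(4 + C))
S(14)*12 = (2 + 14**2 + 4*14)*12 = (2 + 196 + 56)*12 = 254*12 = 3048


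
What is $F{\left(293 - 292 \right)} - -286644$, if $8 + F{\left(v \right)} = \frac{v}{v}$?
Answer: $286637$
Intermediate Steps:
$F{\left(v \right)} = -7$ ($F{\left(v \right)} = -8 + \frac{v}{v} = -8 + 1 = -7$)
$F{\left(293 - 292 \right)} - -286644 = -7 - -286644 = -7 + 286644 = 286637$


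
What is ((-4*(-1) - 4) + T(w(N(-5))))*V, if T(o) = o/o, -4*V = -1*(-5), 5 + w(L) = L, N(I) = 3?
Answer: -5/4 ≈ -1.2500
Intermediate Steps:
w(L) = -5 + L
V = -5/4 (V = -(-1)*(-5)/4 = -¼*5 = -5/4 ≈ -1.2500)
T(o) = 1
((-4*(-1) - 4) + T(w(N(-5))))*V = ((-4*(-1) - 4) + 1)*(-5/4) = ((4 - 4) + 1)*(-5/4) = (0 + 1)*(-5/4) = 1*(-5/4) = -5/4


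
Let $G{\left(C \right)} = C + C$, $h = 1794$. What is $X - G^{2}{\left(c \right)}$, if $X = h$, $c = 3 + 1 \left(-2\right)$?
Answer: $1790$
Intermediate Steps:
$c = 1$ ($c = 3 - 2 = 1$)
$G{\left(C \right)} = 2 C$
$X = 1794$
$X - G^{2}{\left(c \right)} = 1794 - \left(2 \cdot 1\right)^{2} = 1794 - 2^{2} = 1794 - 4 = 1790$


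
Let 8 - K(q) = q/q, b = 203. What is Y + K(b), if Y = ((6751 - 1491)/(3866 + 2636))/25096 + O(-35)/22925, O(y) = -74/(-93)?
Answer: 608815871558327/86972864174700 ≈ 7.0001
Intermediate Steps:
O(y) = 74/93 (O(y) = -74*(-1/93) = 74/93)
K(q) = 7 (K(q) = 8 - q/q = 8 - 1*1 = 8 - 1 = 7)
Y = 5822335427/86972864174700 (Y = ((6751 - 1491)/(3866 + 2636))/25096 + (74/93)/22925 = (5260/6502)*(1/25096) + (74/93)*(1/22925) = (5260*(1/6502))*(1/25096) + 74/2132025 = (2630/3251)*(1/25096) + 74/2132025 = 1315/40793548 + 74/2132025 = 5822335427/86972864174700 ≈ 6.6944e-5)
Y + K(b) = 5822335427/86972864174700 + 7 = 608815871558327/86972864174700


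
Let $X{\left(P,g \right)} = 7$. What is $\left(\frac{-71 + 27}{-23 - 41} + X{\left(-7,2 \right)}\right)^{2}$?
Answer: $\frac{15129}{256} \approx 59.098$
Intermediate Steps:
$\left(\frac{-71 + 27}{-23 - 41} + X{\left(-7,2 \right)}\right)^{2} = \left(\frac{-71 + 27}{-23 - 41} + 7\right)^{2} = \left(- \frac{44}{-64} + 7\right)^{2} = \left(\left(-44\right) \left(- \frac{1}{64}\right) + 7\right)^{2} = \left(\frac{11}{16} + 7\right)^{2} = \left(\frac{123}{16}\right)^{2} = \frac{15129}{256}$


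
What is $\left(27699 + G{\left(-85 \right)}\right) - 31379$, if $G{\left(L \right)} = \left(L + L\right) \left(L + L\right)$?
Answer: $25220$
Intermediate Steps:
$G{\left(L \right)} = 4 L^{2}$ ($G{\left(L \right)} = 2 L 2 L = 4 L^{2}$)
$\left(27699 + G{\left(-85 \right)}\right) - 31379 = \left(27699 + 4 \left(-85\right)^{2}\right) - 31379 = \left(27699 + 4 \cdot 7225\right) - 31379 = \left(27699 + 28900\right) - 31379 = 56599 - 31379 = 25220$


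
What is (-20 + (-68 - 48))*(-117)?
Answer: 15912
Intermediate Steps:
(-20 + (-68 - 48))*(-117) = (-20 - 116)*(-117) = -136*(-117) = 15912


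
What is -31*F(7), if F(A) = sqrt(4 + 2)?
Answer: -31*sqrt(6) ≈ -75.934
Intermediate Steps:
F(A) = sqrt(6)
-31*F(7) = -31*sqrt(6)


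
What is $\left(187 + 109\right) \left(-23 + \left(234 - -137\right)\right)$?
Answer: $103008$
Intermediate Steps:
$\left(187 + 109\right) \left(-23 + \left(234 - -137\right)\right) = 296 \left(-23 + \left(234 + 137\right)\right) = 296 \left(-23 + 371\right) = 296 \cdot 348 = 103008$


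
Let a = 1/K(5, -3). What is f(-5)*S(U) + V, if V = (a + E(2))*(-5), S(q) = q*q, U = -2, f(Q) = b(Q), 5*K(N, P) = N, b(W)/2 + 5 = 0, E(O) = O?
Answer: -55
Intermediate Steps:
b(W) = -10 (b(W) = -10 + 2*0 = -10 + 0 = -10)
K(N, P) = N/5
f(Q) = -10
a = 1 (a = 1/((⅕)*5) = 1/1 = 1)
S(q) = q²
V = -15 (V = (1 + 2)*(-5) = 3*(-5) = -15)
f(-5)*S(U) + V = -10*(-2)² - 15 = -10*4 - 15 = -40 - 15 = -55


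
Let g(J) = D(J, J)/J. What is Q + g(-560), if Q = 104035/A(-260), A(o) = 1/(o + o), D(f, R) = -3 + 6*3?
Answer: -6058998403/112 ≈ -5.4098e+7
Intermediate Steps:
D(f, R) = 15 (D(f, R) = -3 + 18 = 15)
g(J) = 15/J
A(o) = 1/(2*o)
Q = -54098200 (Q = 104035/(((½)/(-260))) = 104035/(((½)*(-1/260))) = 104035/(-1/520) = 104035*(-520) = -54098200)
Q + g(-560) = -54098200 + 15/(-560) = -54098200 + 15*(-1/560) = -54098200 - 3/112 = -6058998403/112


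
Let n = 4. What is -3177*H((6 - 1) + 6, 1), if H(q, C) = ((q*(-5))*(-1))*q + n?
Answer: -1934793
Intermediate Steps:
H(q, C) = 4 + 5*q² (H(q, C) = ((q*(-5))*(-1))*q + 4 = (-5*q*(-1))*q + 4 = (5*q)*q + 4 = 5*q² + 4 = 4 + 5*q²)
-3177*H((6 - 1) + 6, 1) = -3177*(4 + 5*((6 - 1) + 6)²) = -3177*(4 + 5*(5 + 6)²) = -3177*(4 + 5*11²) = -3177*(4 + 5*121) = -3177*(4 + 605) = -3177*609 = -1934793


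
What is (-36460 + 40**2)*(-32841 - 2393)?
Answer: 1228257240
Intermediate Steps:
(-36460 + 40**2)*(-32841 - 2393) = (-36460 + 1600)*(-35234) = -34860*(-35234) = 1228257240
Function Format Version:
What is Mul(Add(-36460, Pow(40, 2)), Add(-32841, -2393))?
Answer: 1228257240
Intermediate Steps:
Mul(Add(-36460, Pow(40, 2)), Add(-32841, -2393)) = Mul(Add(-36460, 1600), -35234) = Mul(-34860, -35234) = 1228257240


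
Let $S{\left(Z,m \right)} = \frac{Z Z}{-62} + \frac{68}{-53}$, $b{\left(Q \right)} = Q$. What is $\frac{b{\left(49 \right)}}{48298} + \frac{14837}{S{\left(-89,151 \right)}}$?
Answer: $- \frac{2354718364415}{20479752642} \approx -114.98$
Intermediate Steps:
$S{\left(Z,m \right)} = - \frac{68}{53} - \frac{Z^{2}}{62}$ ($S{\left(Z,m \right)} = Z^{2} \left(- \frac{1}{62}\right) + 68 \left(- \frac{1}{53}\right) = - \frac{Z^{2}}{62} - \frac{68}{53} = - \frac{68}{53} - \frac{Z^{2}}{62}$)
$\frac{b{\left(49 \right)}}{48298} + \frac{14837}{S{\left(-89,151 \right)}} = \frac{49}{48298} + \frac{14837}{- \frac{68}{53} - \frac{\left(-89\right)^{2}}{62}} = 49 \cdot \frac{1}{48298} + \frac{14837}{- \frac{68}{53} - \frac{7921}{62}} = \frac{49}{48298} + \frac{14837}{- \frac{68}{53} - \frac{7921}{62}} = \frac{49}{48298} + \frac{14837}{- \frac{424029}{3286}} = \frac{49}{48298} + 14837 \left(- \frac{3286}{424029}\right) = \frac{49}{48298} - \frac{48754382}{424029} = - \frac{2354718364415}{20479752642}$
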